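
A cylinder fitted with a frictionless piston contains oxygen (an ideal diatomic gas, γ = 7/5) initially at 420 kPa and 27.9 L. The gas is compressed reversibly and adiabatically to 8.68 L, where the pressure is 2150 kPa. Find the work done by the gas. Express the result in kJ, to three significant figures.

Adiabatic: W = (P₁V₁ − P₂V₂)/(γ − 1) with γ = 7/5.
P₁V₁ = 11718 J, P₂V₂ = 18662 J.
W = (11718 − 18662) / 0.4 = -17360 J.

W ≈ -17.4 kJ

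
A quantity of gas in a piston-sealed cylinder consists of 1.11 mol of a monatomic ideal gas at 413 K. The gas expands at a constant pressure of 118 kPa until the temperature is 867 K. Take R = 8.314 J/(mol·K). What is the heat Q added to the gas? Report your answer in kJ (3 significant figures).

Q ≈ 10.5 kJ

Isobaric: W = nRΔT = (1.11)(8.314)(454) = 4190 J.
ΔU = nCᵥΔT with Cᵥ = 3R/2: ΔU = (1.11)(12.47)(454) = 6285 J.
Q = ΔU + W = 6285 + 4190 = 10474 J.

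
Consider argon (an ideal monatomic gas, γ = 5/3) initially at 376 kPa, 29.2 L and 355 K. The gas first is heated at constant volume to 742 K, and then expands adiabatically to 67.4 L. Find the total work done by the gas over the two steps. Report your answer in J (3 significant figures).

W_total ≈ 14700 J

Step 1 (isochoric): W = 0 (constant volume).
After step 1: P = 785.9 kPa (V unchanged).
Step 2 (adiabatic): W = (P₁V₁ − P₂V₂)/(γ−1) = (22948 − 13139)/0.667 = 14714 J.
W_total = 0 + 14714 = 14714 J.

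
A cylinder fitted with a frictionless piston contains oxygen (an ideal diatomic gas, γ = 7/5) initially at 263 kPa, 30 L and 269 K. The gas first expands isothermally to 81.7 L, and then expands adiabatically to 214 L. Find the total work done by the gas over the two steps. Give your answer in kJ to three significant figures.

Step 1 (isothermal): W = P₁V₁ ln(V₂/V₁) = (7890) ln(81.7/30) = 7905 J.
After step 1: P = 96.57 kPa, V = 81.7 L, T = 269 K.
Step 2 (adiabatic): W = (P₁V₁ − P₂V₂)/(γ−1) = (7890 − 5368)/0.4 = 6305 J.
W_total = 7905 + 6305 = 14210 J.

W_total ≈ 14.2 kJ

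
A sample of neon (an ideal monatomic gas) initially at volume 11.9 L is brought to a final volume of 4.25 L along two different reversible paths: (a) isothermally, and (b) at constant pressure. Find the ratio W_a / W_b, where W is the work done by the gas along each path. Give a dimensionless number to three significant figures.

W_a / W_b ≈ 1.60

Path (a) isothermal: W = P₁V₁ ln(V₂/V₁) → W_a/(P₁V₁) = -1.03.
Path (b) isobaric: W = P₁(V₂ − V₁) → W_b/(P₁V₁) = -0.6429.
W_a / W_b = -1.03 / -0.6429 = 1.602.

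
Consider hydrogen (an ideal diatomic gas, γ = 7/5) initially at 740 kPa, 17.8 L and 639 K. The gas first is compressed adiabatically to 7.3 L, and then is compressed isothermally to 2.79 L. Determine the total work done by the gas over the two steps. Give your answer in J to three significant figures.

Step 1 (adiabatic): W = (P₁V₁ − P₂V₂)/(γ−1) = (13172 − 18814)/0.4 = -14106 J.
After step 1: P = 2577 kPa, V = 7.3 L, T = 912.7 K.
Step 2 (isothermal): W = P₁V₁ ln(V₂/V₁) = (18814) ln(2.79/7.3) = -18096 J.
W_total = -14106 − 18096 = -32202 J.

W_total ≈ -32200 J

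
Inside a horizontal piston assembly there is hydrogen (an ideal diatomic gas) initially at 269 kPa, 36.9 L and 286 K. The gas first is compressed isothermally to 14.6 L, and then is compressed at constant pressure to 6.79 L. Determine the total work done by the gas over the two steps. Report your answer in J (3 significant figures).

Step 1 (isothermal): W = P₁V₁ ln(V₂/V₁) = (9926) ln(14.6/36.9) = -9203 J.
After step 1: P = 679.9 kPa, V = 14.6 L, T = 286 K.
Step 2 (isobaric): W = PΔV = (679.9 kPa)(6.79 − 14.6 L) = -5310 J.
W_total = -9203 − 5310 = -14513 J.

W_total ≈ -14500 J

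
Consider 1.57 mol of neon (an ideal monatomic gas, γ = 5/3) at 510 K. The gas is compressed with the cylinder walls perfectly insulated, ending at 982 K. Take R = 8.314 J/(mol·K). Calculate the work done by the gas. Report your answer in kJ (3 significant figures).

Adiabatic ⇒ Q = 0, so W_by = −ΔU = nCᵥ(T₁ − T₂).
Cᵥ = 3R/2 = 12.47 J/(mol·K).
W = (1.57)(12.47)(510 − 982) = -9242 J.

W ≈ -9.24 kJ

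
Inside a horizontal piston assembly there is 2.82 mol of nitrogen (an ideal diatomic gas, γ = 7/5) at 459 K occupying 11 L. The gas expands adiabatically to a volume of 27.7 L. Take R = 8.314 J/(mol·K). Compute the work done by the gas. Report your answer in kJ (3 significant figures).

Adiabatic: TV^(γ−1) = const with γ = 7/5.
T₂ = T₁ (V₁/V₂)^(γ−1) = 459 × (11/27.7)^0.4 = 459 × 0.6911 = 317.2 K.
W_by = nCᵥ(T₁ − T₂) = (2.82)(20.79)(459 − 317.2) = 8310 J.

W ≈ 8.31 kJ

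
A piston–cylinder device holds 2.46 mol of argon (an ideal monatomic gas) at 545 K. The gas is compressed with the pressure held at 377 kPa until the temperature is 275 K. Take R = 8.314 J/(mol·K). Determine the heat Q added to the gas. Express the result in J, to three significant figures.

Q ≈ -13800 J

Isobaric: W = nRΔT = (2.46)(8.314)(-270) = -5522 J.
ΔU = nCᵥΔT with Cᵥ = 3R/2: ΔU = (2.46)(12.47)(-270) = -8283 J.
Q = ΔU + W = -8283 − 5522 = -13805 J.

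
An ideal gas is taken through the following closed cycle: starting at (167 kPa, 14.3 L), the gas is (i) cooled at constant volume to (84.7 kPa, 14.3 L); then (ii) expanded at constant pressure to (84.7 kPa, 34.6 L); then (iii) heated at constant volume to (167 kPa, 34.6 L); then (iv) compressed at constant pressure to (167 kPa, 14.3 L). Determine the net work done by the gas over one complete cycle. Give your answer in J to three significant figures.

W_net ≈ -1670 J

Constant-volume legs do no work.
W(ii) = (84.7)(34.6 − 14.3) = 1719 J; W(iv) = (167)(14.3 − 34.6) = -3390 J.
W_net = 1719 − 3390 = -1671 J (the counter-clockwise enclosed area).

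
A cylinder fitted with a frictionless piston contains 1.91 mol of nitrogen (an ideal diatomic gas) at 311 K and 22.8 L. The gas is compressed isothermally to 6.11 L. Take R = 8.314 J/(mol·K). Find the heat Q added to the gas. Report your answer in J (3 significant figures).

Isothermal ⇒ ΔU = 0, so Q = W = nRT ln(V₂/V₁).
Q = (1.91)(8.314)(311) ln(6.11/22.8) = 4939 × -1.317 = -6503 J.

Q ≈ -6500 J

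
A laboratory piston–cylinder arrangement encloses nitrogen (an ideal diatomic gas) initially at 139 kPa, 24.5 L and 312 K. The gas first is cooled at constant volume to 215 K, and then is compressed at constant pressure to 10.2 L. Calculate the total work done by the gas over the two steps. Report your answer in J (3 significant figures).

Step 1 (isochoric): W = 0 (constant volume).
After step 1: P = 95.79 kPa (V unchanged).
Step 2 (isobaric): W = PΔV = (95.79 kPa)(10.2 − 24.5 L) = -1370 J.
W_total = 0 − 1370 = -1370 J.

W_total ≈ -1370 J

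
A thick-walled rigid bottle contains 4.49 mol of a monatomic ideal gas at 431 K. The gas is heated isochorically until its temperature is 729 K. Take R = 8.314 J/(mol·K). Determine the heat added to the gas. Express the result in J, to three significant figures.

Q ≈ 16700 J

Constant volume ⇒ W = 0, so Q = ΔU = nCᵥΔT with Cᵥ = 3R/2 = 12.47 J/(mol·K).
ΔU = (4.49)(12.47)(729 − 431) = 16686 J.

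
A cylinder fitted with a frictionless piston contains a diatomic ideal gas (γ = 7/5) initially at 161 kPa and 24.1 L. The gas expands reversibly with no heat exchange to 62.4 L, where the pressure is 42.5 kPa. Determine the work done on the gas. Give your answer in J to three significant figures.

W ≈ -3070 J

Adiabatic: W = (P₁V₁ − P₂V₂)/(γ − 1) with γ = 7/5.
P₁V₁ = 3880 J, P₂V₂ = 2652 J.
W = (3880 − 2652) / 0.4 = 3070 J.
Work on gas = −W_by = -3070 J.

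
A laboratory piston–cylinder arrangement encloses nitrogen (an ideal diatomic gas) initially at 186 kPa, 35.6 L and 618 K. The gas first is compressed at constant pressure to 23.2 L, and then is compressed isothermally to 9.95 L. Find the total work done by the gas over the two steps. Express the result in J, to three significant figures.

W_total ≈ -5960 J

Step 1 (isobaric): W = PΔV = (186 kPa)(23.2 − 35.6 L) = -2306 J.
After step 1: P = 186 kPa, V = 23.2 L, T = 402.7 K.
Step 2 (isothermal): W = P₁V₁ ln(V₂/V₁) = (4315) ln(9.95/23.2) = -3653 J.
W_total = -2306 − 3653 = -5960 J.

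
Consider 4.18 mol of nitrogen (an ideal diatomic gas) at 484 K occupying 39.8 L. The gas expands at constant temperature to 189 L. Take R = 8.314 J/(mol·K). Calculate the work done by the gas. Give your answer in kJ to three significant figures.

Isothermal: W = nRT ln(V₂/V₁).
W = (4.18)(8.314)(484) × ln(189/39.8)
  = 16820 × 1.558
W_by_gas = 26204 J.

W ≈ 26.2 kJ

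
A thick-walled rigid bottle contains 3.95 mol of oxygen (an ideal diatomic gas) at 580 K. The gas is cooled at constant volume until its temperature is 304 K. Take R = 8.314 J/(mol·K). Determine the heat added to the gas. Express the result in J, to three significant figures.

Q ≈ -22700 J

Constant volume ⇒ W = 0, so Q = ΔU = nCᵥΔT with Cᵥ = 5R/2 = 20.79 J/(mol·K).
ΔU = (3.95)(20.79)(304 − 580) = -22660 J.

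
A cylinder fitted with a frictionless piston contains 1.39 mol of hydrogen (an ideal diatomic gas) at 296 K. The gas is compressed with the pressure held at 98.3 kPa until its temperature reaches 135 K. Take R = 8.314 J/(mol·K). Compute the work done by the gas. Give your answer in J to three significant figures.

Isobaric: W = P ΔV = nR ΔT.
W = (1.39)(8.314)(135 − 296) = -1861 J.

W ≈ -1860 J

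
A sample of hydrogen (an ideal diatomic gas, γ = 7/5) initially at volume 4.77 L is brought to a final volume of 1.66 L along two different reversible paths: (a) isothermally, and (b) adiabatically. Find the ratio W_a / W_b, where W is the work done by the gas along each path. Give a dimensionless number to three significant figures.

Path (a) isothermal: W = P₁V₁ ln(V₂/V₁) → W_a/(P₁V₁) = -1.056.
Path (b) adiabatic: W = P₁V₁(1 − (V₁/V₂)^(γ−1))/(γ−1) → W_b/(P₁V₁) = -1.313.
W_a / W_b = -1.056 / -1.313 = 0.8037.

W_a / W_b ≈ 0.804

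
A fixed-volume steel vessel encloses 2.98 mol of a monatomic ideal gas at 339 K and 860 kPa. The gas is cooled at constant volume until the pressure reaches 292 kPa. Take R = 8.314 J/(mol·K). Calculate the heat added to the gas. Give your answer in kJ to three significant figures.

Q ≈ -8.32 kJ

Constant volume ⇒ W = 0, so Q = ΔU = nCᵥΔT with Cᵥ = 3R/2 = 12.47 J/(mol·K).
At constant V, T₂/T₁ = P₂/P₁ ⇒ ΔT = T₁(P₂/P₁ − 1) = 339·(292/860 − 1) = -223.9 K.
ΔU = (2.98)(12.47)(-223.9) = -8321 J.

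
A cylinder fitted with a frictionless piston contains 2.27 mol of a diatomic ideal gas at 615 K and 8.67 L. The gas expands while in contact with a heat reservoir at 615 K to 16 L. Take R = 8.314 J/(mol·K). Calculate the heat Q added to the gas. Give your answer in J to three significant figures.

Isothermal ⇒ ΔU = 0, so Q = W = nRT ln(V₂/V₁).
Q = (2.27)(8.314)(615) ln(16/8.67) = 11607 × 0.6127 = 7112 J.

Q ≈ 7110 J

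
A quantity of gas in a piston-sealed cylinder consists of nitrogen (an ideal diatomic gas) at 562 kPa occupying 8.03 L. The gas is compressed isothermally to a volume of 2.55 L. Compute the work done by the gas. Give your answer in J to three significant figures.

Isothermal: W = nRT ln(V₂/V₁) = P₁V₁ ln(V₂/V₁).
P₁V₁ = (562 kPa)(8.03 L) = 4513 J.
W = 4513 × ln(2.55/8.03) = 4513 × -1.147
W_by_gas = -5177 J.

W ≈ -5180 J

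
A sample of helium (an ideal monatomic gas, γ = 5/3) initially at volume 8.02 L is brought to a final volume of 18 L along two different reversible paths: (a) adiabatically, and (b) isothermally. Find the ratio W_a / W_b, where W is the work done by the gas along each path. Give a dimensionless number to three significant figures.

Path (a) adiabatic: W = P₁V₁(1 − (V₁/V₂)^(γ−1))/(γ−1) → W_a/(P₁V₁) = 0.625.
Path (b) isothermal: W = P₁V₁ ln(V₂/V₁) → W_b/(P₁V₁) = 0.8084.
W_a / W_b = 0.625 / 0.8084 = 0.7731.

W_a / W_b ≈ 0.773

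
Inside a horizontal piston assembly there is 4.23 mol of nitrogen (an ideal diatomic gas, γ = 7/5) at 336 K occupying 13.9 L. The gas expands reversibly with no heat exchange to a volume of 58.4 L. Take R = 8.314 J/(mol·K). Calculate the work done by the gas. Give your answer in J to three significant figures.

W ≈ 12900 J

Adiabatic: TV^(γ−1) = const with γ = 7/5.
T₂ = T₁ (V₁/V₂)^(γ−1) = 336 × (13.9/58.4)^0.4 = 336 × 0.5632 = 189.2 K.
W_by = nCᵥ(T₁ − T₂) = (4.23)(20.79)(336 − 189.2) = 12904 J.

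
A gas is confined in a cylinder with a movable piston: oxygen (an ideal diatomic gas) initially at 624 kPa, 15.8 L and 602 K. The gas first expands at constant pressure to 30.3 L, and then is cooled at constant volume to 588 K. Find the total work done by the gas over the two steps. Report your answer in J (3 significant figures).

W_total ≈ 9050 J

Step 1 (isobaric): W = PΔV = (624 kPa)(30.3 − 15.8 L) = 9048 J.
Step 2 (isochoric): W = 0 (constant volume).
W_total = 9048 + 0 = 9048 J.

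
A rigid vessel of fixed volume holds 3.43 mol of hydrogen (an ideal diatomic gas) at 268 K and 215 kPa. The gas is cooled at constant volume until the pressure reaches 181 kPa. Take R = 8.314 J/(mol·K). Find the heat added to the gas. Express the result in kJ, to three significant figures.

Constant volume ⇒ W = 0, so Q = ΔU = nCᵥΔT with Cᵥ = 5R/2 = 20.79 J/(mol·K).
At constant V, T₂/T₁ = P₂/P₁ ⇒ ΔT = T₁(P₂/P₁ − 1) = 268·(181/215 − 1) = -42.38 K.
ΔU = (3.43)(20.79)(-42.38) = -3021 J.

Q ≈ -3.02 kJ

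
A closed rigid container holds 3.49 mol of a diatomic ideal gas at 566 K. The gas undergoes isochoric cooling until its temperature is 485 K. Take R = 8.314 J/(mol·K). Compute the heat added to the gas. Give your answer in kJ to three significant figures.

Q ≈ -5.88 kJ

Constant volume ⇒ W = 0, so Q = ΔU = nCᵥΔT with Cᵥ = 5R/2 = 20.79 J/(mol·K).
ΔU = (3.49)(20.79)(485 − 566) = -5876 J.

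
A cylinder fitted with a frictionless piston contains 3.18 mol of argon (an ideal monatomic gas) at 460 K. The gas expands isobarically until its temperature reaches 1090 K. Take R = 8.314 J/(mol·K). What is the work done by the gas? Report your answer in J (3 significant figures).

Isobaric: W = P ΔV = nR ΔT.
W = (3.18)(8.314)(1090 − 460) = 16656 J.

W ≈ 16700 J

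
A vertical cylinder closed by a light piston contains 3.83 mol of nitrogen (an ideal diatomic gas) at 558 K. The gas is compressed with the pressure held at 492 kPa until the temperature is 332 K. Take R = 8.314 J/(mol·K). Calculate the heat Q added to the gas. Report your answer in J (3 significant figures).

Q ≈ -25200 J

Isobaric: W = nRΔT = (3.83)(8.314)(-226) = -7196 J.
ΔU = nCᵥΔT with Cᵥ = 5R/2: ΔU = (3.83)(20.79)(-226) = -17991 J.
Q = ΔU + W = -17991 − 7196 = -25188 J.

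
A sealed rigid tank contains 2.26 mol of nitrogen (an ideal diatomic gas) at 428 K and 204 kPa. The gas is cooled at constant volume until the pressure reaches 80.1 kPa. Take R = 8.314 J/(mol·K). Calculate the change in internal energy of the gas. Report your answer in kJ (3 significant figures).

ΔU ≈ -12.2 kJ

Constant volume ⇒ W = 0, so Q = ΔU = nCᵥΔT with Cᵥ = 5R/2 = 20.79 J/(mol·K).
At constant V, T₂/T₁ = P₂/P₁ ⇒ ΔT = T₁(P₂/P₁ − 1) = 428·(80.1/204 − 1) = -259.9 K.
ΔU = (2.26)(20.79)(-259.9) = -12211 J.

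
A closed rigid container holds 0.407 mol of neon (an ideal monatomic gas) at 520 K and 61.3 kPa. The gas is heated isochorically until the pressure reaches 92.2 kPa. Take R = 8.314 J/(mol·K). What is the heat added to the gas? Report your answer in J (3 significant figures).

Constant volume ⇒ W = 0, so Q = ΔU = nCᵥΔT with Cᵥ = 3R/2 = 12.47 J/(mol·K).
At constant V, T₂/T₁ = P₂/P₁ ⇒ ΔT = T₁(P₂/P₁ − 1) = 520·(92.2/61.3 − 1) = 262.1 K.
ΔU = (0.407)(12.47)(262.1) = 1330 J.

Q ≈ 1330 J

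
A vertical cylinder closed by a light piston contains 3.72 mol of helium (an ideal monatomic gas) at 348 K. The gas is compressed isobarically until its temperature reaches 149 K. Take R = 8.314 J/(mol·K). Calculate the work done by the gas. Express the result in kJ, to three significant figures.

Isobaric: W = P ΔV = nR ΔT.
W = (3.72)(8.314)(149 − 348) = -6155 J.

W ≈ -6.15 kJ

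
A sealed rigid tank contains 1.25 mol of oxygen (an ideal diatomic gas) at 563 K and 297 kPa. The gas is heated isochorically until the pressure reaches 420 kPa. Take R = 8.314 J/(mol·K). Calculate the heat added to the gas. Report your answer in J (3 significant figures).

Q ≈ 6060 J

Constant volume ⇒ W = 0, so Q = ΔU = nCᵥΔT with Cᵥ = 5R/2 = 20.79 J/(mol·K).
At constant V, T₂/T₁ = P₂/P₁ ⇒ ΔT = T₁(P₂/P₁ − 1) = 563·(420/297 − 1) = 233.2 K.
ΔU = (1.25)(20.79)(233.2) = 6058 J.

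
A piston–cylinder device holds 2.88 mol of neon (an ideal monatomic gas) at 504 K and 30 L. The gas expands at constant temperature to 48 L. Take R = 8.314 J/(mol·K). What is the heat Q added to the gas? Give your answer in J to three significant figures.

Q ≈ 5670 J

Isothermal ⇒ ΔU = 0, so Q = W = nRT ln(V₂/V₁).
Q = (2.88)(8.314)(504) ln(48/30) = 12068 × 0.47 = 5672 J.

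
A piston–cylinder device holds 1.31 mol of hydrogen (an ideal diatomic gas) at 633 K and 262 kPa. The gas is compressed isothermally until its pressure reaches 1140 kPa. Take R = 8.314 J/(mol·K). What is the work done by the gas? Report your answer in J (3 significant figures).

Isothermal process: W = nRT ln(V₂/V₁) = nRT ln(P₁/P₂).
W = (1.31)(8.314)(633) × ln(262/1140)
  = 6894 × ln(0.2298) = 6894 × -1.47
W_by_gas = -10138 J.

W ≈ -10100 J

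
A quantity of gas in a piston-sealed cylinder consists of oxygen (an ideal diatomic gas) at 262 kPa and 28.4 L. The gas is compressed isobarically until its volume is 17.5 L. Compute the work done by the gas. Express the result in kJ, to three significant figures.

Isobaric: W = P ΔV.
W = (262 kPa)(17.5 − 28.4 L) = (262)(-10.9) = -2856 J.

W ≈ -2.86 kJ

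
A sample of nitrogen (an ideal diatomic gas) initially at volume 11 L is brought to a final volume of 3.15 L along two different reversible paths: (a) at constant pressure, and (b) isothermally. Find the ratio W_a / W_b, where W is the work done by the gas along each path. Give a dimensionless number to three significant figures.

W_a / W_b ≈ 0.571

Path (a) isobaric: W = P₁(V₂ − V₁) → W_a/(P₁V₁) = -0.7136.
Path (b) isothermal: W = P₁V₁ ln(V₂/V₁) → W_b/(P₁V₁) = -1.25.
W_a / W_b = -0.7136 / -1.25 = 0.5707.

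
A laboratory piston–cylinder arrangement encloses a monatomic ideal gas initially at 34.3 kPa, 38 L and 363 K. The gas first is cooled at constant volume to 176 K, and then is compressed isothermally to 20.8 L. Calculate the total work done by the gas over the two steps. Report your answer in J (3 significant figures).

Step 1 (isochoric): W = 0 (constant volume).
After step 1: P = 16.63 kPa (V unchanged).
Step 2 (isothermal): W = P₁V₁ ln(V₂/V₁) = (632) ln(20.8/38) = -380.8 J.
W_total = 0 − 380.8 = -380.8 J.

W_total ≈ -381 J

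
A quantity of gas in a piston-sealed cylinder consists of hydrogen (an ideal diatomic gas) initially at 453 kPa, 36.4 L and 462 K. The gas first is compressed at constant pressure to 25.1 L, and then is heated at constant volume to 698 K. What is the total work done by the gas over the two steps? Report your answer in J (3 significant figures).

Step 1 (isobaric): W = PΔV = (453 kPa)(25.1 − 36.4 L) = -5119 J.
Step 2 (isochoric): W = 0 (constant volume).
W_total = -5119 + 0 = -5119 J.

W_total ≈ -5120 J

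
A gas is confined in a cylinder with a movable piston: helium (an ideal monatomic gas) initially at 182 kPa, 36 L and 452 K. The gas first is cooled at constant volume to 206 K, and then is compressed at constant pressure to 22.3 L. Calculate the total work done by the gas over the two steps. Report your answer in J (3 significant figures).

W_total ≈ -1140 J

Step 1 (isochoric): W = 0 (constant volume).
After step 1: P = 82.95 kPa (V unchanged).
Step 2 (isobaric): W = PΔV = (82.95 kPa)(22.3 − 36 L) = -1136 J.
W_total = 0 − 1136 = -1136 J.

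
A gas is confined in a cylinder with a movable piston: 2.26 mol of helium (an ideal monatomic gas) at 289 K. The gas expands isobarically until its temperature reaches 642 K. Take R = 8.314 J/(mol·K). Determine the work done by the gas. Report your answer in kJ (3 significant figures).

W ≈ 6.63 kJ

Isobaric: W = P ΔV = nR ΔT.
W = (2.26)(8.314)(642 − 289) = 6633 J.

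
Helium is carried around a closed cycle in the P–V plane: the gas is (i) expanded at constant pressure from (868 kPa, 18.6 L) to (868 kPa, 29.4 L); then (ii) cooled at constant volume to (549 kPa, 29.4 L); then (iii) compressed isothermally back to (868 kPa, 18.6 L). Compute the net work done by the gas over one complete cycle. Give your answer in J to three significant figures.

Leg (i): W = PΔV = (868)(29.4 − 18.6) = 9374 J.
Leg (ii): W = 0.
Leg (iii): W = PᵢVᵢ ln(V_f/Vᵢ) = (16141) ln(18.6/29.4) = -7390 J.
W_net = 9374 − 7390 = 1985 J.

W_net ≈ 1980 J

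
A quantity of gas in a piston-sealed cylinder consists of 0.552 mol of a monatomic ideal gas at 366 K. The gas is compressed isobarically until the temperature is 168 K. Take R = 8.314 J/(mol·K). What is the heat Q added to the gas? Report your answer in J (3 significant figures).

Q ≈ -2270 J

Isobaric: W = nRΔT = (0.552)(8.314)(-198) = -908.7 J.
ΔU = nCᵥΔT with Cᵥ = 3R/2: ΔU = (0.552)(12.47)(-198) = -1363 J.
Q = ΔU + W = -1363 − 908.7 = -2272 J.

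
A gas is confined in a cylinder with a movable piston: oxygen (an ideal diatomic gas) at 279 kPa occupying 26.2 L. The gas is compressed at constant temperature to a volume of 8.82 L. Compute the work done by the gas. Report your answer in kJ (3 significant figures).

Isothermal: W = nRT ln(V₂/V₁) = P₁V₁ ln(V₂/V₁).
P₁V₁ = (279 kPa)(26.2 L) = 7310 J.
W = 7310 × ln(8.82/26.2) = 7310 × -1.089
W_by_gas = -7958 J.

W ≈ -7.96 kJ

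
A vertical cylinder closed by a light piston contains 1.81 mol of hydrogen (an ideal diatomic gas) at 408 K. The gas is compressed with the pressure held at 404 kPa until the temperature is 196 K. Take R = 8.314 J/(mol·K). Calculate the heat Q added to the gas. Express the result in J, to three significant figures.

Q ≈ -11200 J

Isobaric: W = nRΔT = (1.81)(8.314)(-212) = -3190 J.
ΔU = nCᵥΔT with Cᵥ = 5R/2: ΔU = (1.81)(20.79)(-212) = -7976 J.
Q = ΔU + W = -7976 − 3190 = -11166 J.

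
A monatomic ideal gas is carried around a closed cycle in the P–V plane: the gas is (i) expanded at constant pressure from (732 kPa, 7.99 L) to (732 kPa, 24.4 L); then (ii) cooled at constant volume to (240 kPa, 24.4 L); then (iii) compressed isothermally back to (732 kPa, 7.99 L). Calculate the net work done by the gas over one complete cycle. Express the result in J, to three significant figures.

Leg (i): W = PΔV = (732)(24.4 − 7.99) = 12012 J.
Leg (ii): W = 0.
Leg (iii): W = PᵢVᵢ ln(V_f/Vᵢ) = (5856) ln(7.99/24.4) = -6538 J.
W_net = 12012 − 6538 = 5475 J.

W_net ≈ 5470 J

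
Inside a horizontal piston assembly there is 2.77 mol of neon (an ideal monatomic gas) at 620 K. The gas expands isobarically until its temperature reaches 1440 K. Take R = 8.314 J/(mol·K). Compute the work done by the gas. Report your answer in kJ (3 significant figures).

Isobaric: W = P ΔV = nR ΔT.
W = (2.77)(8.314)(1440 − 620) = 18884 J.

W ≈ 18.9 kJ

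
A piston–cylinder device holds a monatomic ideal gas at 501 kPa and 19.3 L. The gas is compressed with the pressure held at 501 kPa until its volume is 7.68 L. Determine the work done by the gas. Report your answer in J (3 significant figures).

W ≈ -5820 J

Isobaric: W = P ΔV.
W = (501 kPa)(7.68 − 19.3 L) = (501)(-11.62) = -5822 J.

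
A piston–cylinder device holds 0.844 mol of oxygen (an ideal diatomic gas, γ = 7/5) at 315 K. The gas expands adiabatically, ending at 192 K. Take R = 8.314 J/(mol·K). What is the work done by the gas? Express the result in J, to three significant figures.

Adiabatic ⇒ Q = 0, so W_by = −ΔU = nCᵥ(T₁ − T₂).
Cᵥ = 5R/2 = 20.79 J/(mol·K).
W = (0.844)(20.79)(315 − 192) = 2158 J.

W ≈ 2160 J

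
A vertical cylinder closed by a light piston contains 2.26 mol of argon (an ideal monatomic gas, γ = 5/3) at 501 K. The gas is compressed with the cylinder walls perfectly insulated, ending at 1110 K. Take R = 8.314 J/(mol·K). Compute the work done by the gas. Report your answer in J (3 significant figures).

Adiabatic ⇒ Q = 0, so W_by = −ΔU = nCᵥ(T₁ − T₂).
Cᵥ = 3R/2 = 12.47 J/(mol·K).
W = (2.26)(12.47)(501 − 1110) = -17164 J.

W ≈ -17200 J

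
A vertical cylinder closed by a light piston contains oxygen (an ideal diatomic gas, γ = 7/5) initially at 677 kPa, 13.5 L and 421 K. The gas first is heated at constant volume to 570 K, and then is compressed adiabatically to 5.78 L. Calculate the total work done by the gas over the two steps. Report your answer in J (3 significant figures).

W_total ≈ -12500 J

Step 1 (isochoric): W = 0 (constant volume).
After step 1: P = 916.6 kPa (V unchanged).
Step 2 (adiabatic): W = (P₁V₁ − P₂V₂)/(γ−1) = (12374 − 17373)/0.4 = -12497 J.
W_total = 0 − 12497 = -12497 J.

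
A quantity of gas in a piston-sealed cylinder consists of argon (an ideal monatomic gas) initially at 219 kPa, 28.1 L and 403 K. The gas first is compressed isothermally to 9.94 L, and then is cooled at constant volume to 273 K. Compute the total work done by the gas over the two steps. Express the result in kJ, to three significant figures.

Step 1 (isothermal): W = P₁V₁ ln(V₂/V₁) = (6154) ln(9.94/28.1) = -6395 J.
Step 2 (isochoric): W = 0 (constant volume).
W_total = -6395 + 0 = -6395 J.

W_total ≈ -6.40 kJ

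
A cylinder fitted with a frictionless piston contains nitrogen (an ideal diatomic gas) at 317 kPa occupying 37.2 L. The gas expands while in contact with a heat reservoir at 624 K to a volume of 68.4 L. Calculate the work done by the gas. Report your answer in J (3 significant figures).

Isothermal: W = nRT ln(V₂/V₁) = P₁V₁ ln(V₂/V₁).
P₁V₁ = (317 kPa)(37.2 L) = 11792 J.
W = 11792 × ln(68.4/37.2) = 11792 × 0.6091
W_by_gas = 7182 J.

W ≈ 7180 J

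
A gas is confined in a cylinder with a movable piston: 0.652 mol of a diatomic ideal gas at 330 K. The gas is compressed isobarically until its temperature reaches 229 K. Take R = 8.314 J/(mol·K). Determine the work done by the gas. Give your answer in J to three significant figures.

W ≈ -547 J

Isobaric: W = P ΔV = nR ΔT.
W = (0.652)(8.314)(229 − 330) = -547.5 J.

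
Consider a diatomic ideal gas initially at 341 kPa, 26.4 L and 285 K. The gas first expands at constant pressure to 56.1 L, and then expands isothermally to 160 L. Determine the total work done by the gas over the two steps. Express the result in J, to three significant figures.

Step 1 (isobaric): W = PΔV = (341 kPa)(56.1 − 26.4 L) = 10128 J.
After step 1: P = 341 kPa, V = 56.1 L, T = 605.6 K.
Step 2 (isothermal): W = P₁V₁ ln(V₂/V₁) = (19130) ln(160/56.1) = 20049 J.
W_total = 10128 + 20049 = 30177 J.

W_total ≈ 30200 J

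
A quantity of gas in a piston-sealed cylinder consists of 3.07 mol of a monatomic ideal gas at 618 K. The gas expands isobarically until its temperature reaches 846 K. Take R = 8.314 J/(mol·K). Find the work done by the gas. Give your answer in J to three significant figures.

Isobaric: W = P ΔV = nR ΔT.
W = (3.07)(8.314)(846 − 618) = 5819 J.

W ≈ 5820 J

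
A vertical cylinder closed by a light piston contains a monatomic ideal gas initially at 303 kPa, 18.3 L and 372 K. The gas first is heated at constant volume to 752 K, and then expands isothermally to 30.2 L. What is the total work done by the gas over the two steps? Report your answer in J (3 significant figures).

W_total ≈ 5620 J

Step 1 (isochoric): W = 0 (constant volume).
After step 1: P = 612.5 kPa (V unchanged).
Step 2 (isothermal): W = P₁V₁ ln(V₂/V₁) = (11209) ln(30.2/18.3) = 5615 J.
W_total = 0 + 5615 = 5615 J.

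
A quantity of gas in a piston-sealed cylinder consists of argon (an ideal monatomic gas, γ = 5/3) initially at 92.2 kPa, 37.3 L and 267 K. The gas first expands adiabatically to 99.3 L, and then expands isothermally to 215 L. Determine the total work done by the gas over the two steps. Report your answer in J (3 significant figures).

Step 1 (adiabatic): W = (P₁V₁ − P₂V₂)/(γ−1) = (3439 − 1790)/0.667 = 2473 J.
After step 1: P = 18.03 kPa, V = 99.3 L, T = 139 K.
Step 2 (isothermal): W = P₁V₁ ln(V₂/V₁) = (1790) ln(215/99.3) = 1383 J.
W_total = 2473 + 1383 = 3856 J.

W_total ≈ 3860 J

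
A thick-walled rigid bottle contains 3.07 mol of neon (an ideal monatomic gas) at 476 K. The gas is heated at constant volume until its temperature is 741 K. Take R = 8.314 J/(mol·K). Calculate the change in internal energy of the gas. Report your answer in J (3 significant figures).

ΔU ≈ 10100 J

Constant volume ⇒ W = 0, so Q = ΔU = nCᵥΔT with Cᵥ = 3R/2 = 12.47 J/(mol·K).
ΔU = (3.07)(12.47)(741 − 476) = 10146 J.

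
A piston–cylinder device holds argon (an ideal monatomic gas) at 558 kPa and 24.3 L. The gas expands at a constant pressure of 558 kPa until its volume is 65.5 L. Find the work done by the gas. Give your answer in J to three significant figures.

W ≈ 23000 J

Isobaric: W = P ΔV.
W = (558 kPa)(65.5 − 24.3 L) = (558)(41.2) = 22990 J.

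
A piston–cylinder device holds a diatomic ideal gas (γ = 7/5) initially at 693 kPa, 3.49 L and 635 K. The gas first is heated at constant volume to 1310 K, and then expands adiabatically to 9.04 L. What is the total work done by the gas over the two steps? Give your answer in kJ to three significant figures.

Step 1 (isochoric): W = 0 (constant volume).
After step 1: P = 1430 kPa (V unchanged).
Step 2 (adiabatic): W = (P₁V₁ − P₂V₂)/(γ−1) = (4989 − 3410)/0.4 = 3949 J.
W_total = 0 + 3949 = 3949 J.

W_total ≈ 3.95 kJ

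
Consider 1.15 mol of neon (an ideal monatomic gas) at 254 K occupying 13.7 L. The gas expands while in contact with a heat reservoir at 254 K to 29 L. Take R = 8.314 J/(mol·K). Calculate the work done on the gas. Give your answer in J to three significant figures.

Isothermal: W = nRT ln(V₂/V₁).
W = (1.15)(8.314)(254) × ln(29/13.7)
  = 2429 × 0.7499
W_by_gas = 1821 J; work on gas = −W_by = -1821 J.

W ≈ -1820 J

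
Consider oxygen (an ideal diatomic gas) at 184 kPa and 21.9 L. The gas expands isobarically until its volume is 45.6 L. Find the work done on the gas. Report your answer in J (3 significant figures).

W ≈ -4360 J

Isobaric: W = P ΔV.
W = (184 kPa)(45.6 − 21.9 L) = (184)(23.7) = 4361 J.
Work on gas = −W_by = -4361 J.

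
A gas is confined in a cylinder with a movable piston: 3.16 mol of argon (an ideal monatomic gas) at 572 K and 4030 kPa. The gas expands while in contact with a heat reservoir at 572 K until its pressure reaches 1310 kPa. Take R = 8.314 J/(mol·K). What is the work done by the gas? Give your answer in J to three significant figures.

Isothermal process: W = nRT ln(V₂/V₁) = nRT ln(P₁/P₂).
W = (3.16)(8.314)(572) × ln(4030/1310)
  = 15028 × ln(3.076) = 15028 × 1.124
W_by_gas = 16887 J.

W ≈ 16900 J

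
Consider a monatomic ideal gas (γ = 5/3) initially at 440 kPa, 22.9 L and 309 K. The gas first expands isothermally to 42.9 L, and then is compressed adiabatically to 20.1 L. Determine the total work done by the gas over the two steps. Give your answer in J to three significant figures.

W_total ≈ -3620 J

Step 1 (isothermal): W = P₁V₁ ln(V₂/V₁) = (10076) ln(42.9/22.9) = 6325 J.
After step 1: P = 234.9 kPa, V = 42.9 L, T = 309 K.
Step 2 (adiabatic): W = (P₁V₁ − P₂V₂)/(γ−1) = (10076 − 16703)/0.667 = -9941 J.
W_total = 6325 − 9941 = -3616 J.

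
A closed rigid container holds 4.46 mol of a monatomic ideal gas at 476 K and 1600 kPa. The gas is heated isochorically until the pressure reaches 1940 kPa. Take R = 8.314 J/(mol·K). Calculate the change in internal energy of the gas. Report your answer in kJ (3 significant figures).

ΔU ≈ 5.63 kJ

Constant volume ⇒ W = 0, so Q = ΔU = nCᵥΔT with Cᵥ = 3R/2 = 12.47 J/(mol·K).
At constant V, T₂/T₁ = P₂/P₁ ⇒ ΔT = T₁(P₂/P₁ − 1) = 476·(1940/1600 − 1) = 101.1 K.
ΔU = (4.46)(12.47)(101.1) = 5626 J.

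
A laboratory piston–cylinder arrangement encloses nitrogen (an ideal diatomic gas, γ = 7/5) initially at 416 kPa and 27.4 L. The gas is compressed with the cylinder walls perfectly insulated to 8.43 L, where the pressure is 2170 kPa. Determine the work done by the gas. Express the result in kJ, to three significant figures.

W ≈ -17.2 kJ

Adiabatic: W = (P₁V₁ − P₂V₂)/(γ − 1) with γ = 7/5.
P₁V₁ = 11398 J, P₂V₂ = 18293 J.
W = (11398 − 18293) / 0.4 = -17237 J.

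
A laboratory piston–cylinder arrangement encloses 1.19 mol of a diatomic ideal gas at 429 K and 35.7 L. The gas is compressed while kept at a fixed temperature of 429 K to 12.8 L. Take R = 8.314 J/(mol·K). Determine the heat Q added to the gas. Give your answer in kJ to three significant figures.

Q ≈ -4.35 kJ

Isothermal ⇒ ΔU = 0, so Q = W = nRT ln(V₂/V₁).
Q = (1.19)(8.314)(429) ln(12.8/35.7) = 4244 × -1.026 = -4353 J.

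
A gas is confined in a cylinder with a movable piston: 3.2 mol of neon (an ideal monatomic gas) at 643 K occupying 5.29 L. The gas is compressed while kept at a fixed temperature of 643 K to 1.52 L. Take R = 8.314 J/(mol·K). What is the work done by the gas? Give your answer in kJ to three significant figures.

Isothermal: W = nRT ln(V₂/V₁).
W = (3.2)(8.314)(643) × ln(1.52/5.29)
  = 17107 × -1.247
W_by_gas = -21334 J.

W ≈ -21.3 kJ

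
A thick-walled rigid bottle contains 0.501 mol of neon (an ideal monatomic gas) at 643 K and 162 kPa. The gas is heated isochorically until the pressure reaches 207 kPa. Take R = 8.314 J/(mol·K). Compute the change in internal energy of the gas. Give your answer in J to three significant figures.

ΔU ≈ 1120 J

Constant volume ⇒ W = 0, so Q = ΔU = nCᵥΔT with Cᵥ = 3R/2 = 12.47 J/(mol·K).
At constant V, T₂/T₁ = P₂/P₁ ⇒ ΔT = T₁(P₂/P₁ − 1) = 643·(207/162 − 1) = 178.6 K.
ΔU = (0.501)(12.47)(178.6) = 1116 J.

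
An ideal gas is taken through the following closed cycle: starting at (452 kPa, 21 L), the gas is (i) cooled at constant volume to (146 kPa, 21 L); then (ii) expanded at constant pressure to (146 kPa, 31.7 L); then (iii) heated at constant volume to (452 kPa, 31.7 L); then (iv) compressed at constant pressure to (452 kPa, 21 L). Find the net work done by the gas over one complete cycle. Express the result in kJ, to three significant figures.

W_net ≈ -3.27 kJ

Constant-volume legs do no work.
W(ii) = (146)(31.7 − 21) = 1562 J; W(iv) = (452)(21 − 31.7) = -4836 J.
W_net = 1562 − 4836 = -3274 J (the counter-clockwise enclosed area).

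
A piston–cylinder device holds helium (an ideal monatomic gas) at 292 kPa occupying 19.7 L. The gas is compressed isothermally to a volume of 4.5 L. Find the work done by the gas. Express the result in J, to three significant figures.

Isothermal: W = nRT ln(V₂/V₁) = P₁V₁ ln(V₂/V₁).
P₁V₁ = (292 kPa)(19.7 L) = 5752 J.
W = 5752 × ln(4.5/19.7) = 5752 × -1.477
W_by_gas = -8494 J.

W ≈ -8490 J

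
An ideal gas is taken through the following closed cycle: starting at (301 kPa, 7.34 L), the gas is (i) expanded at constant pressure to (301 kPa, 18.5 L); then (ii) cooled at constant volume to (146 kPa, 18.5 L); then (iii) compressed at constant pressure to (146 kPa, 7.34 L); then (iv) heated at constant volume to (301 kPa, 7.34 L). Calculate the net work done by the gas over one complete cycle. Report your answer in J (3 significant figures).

W_net ≈ 1730 J

Constant-volume legs do no work.
W(i) = (301)(18.5 − 7.34) = 3359 J; W(iii) = (146)(7.34 − 18.5) = -1629 J.
W_net = 3359 − 1629 = 1730 J (the clockwise enclosed area).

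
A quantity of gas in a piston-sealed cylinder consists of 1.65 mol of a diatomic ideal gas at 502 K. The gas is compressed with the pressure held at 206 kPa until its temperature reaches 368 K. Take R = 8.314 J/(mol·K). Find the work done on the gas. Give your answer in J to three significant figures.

W ≈ 1840 J

Isobaric: W = P ΔV = nR ΔT.
W = (1.65)(8.314)(368 − 502) = -1838 J.
Work on gas = −W_by = 1838 J.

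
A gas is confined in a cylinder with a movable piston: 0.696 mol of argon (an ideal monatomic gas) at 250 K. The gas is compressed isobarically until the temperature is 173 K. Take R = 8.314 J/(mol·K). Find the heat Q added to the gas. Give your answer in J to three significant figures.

Q ≈ -1110 J

Isobaric: W = nRΔT = (0.696)(8.314)(-77) = -445.6 J.
ΔU = nCᵥΔT with Cᵥ = 3R/2: ΔU = (0.696)(12.47)(-77) = -668.3 J.
Q = ΔU + W = -668.3 − 445.6 = -1114 J.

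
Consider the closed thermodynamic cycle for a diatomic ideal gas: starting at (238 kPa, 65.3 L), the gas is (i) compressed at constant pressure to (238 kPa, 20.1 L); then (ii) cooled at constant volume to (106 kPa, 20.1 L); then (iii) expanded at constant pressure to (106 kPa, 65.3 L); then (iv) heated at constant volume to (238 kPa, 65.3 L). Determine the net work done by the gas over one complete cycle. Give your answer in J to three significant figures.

Constant-volume legs do no work.
W(i) = (238)(20.1 − 65.3) = -10758 J; W(iii) = (106)(65.3 − 20.1) = 4791 J.
W_net = -10758 + 4791 = -5966 J (the counter-clockwise enclosed area).

W_net ≈ -5970 J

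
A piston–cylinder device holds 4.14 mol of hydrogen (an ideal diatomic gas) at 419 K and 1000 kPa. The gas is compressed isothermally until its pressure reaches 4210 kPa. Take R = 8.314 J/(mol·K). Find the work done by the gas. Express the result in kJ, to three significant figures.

Isothermal process: W = nRT ln(V₂/V₁) = nRT ln(P₁/P₂).
W = (4.14)(8.314)(419) × ln(1000/4210)
  = 14422 × ln(0.2375) = 14422 × -1.437
W_by_gas = -20731 J.

W ≈ -20.7 kJ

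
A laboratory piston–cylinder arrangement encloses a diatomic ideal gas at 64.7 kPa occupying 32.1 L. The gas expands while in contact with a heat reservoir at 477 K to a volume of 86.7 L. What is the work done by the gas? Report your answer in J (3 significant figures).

Isothermal: W = nRT ln(V₂/V₁) = P₁V₁ ln(V₂/V₁).
P₁V₁ = (64.7 kPa)(32.1 L) = 2077 J.
W = 2077 × ln(86.7/32.1) = 2077 × 0.9936
W_by_gas = 2064 J.

W ≈ 2060 J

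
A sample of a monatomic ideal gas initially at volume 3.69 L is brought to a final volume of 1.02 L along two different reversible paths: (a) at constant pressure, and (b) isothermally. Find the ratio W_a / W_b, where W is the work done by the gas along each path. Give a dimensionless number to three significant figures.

Path (a) isobaric: W = P₁(V₂ − V₁) → W_a/(P₁V₁) = -0.7236.
Path (b) isothermal: W = P₁V₁ ln(V₂/V₁) → W_b/(P₁V₁) = -1.286.
W_a / W_b = -0.7236 / -1.286 = 0.5627.

W_a / W_b ≈ 0.563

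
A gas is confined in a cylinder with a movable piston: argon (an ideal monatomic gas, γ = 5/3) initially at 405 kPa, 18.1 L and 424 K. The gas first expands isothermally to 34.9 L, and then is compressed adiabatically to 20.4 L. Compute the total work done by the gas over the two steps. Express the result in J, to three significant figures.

W_total ≈ 80.2 J

Step 1 (isothermal): W = P₁V₁ ln(V₂/V₁) = (7331) ln(34.9/18.1) = 4813 J.
After step 1: P = 210 kPa, V = 34.9 L, T = 424 K.
Step 2 (adiabatic): W = (P₁V₁ − P₂V₂)/(γ−1) = (7331 − 10486)/0.667 = -4733 J.
W_total = 4813 − 4733 = 80.23 J.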